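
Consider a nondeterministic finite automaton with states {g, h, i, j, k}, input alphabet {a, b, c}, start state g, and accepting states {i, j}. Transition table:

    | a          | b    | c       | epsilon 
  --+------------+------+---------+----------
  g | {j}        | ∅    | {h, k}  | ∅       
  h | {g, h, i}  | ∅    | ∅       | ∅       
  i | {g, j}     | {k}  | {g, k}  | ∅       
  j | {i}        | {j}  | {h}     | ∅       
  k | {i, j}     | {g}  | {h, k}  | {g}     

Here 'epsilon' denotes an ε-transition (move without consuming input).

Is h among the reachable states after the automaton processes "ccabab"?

No

Start in {g}.
Read 'c': {g} → {g, h, k}.
Read 'c': {g, h, k} → {g, h, k}.
Read 'a': {g, h, k} → {g, h, i, j}.
Read 'b': {g, h, i, j} → {g, j, k}.
Read 'a': {g, j, k} → {i, j}.
Read 'b': {i, j} → {g, j, k}.
State h is not in {g, j, k}.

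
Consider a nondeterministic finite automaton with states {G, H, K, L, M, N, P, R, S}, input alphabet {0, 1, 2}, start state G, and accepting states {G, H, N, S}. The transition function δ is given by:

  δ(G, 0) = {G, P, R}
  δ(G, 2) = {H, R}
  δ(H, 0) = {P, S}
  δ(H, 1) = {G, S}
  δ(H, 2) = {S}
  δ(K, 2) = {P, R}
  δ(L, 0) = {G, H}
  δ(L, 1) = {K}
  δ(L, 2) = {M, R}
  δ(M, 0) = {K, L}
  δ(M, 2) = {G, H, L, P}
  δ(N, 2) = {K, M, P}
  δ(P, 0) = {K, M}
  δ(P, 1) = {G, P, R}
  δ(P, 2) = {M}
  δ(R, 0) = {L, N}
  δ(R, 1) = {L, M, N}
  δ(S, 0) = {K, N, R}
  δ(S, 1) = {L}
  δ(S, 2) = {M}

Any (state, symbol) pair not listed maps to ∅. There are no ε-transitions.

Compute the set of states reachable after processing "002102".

Start in {G}.
Read '0': {G} → {G, P, R}.
Read '0': {G, P, R} → {G, K, L, M, N, P, R}.
Read '2': {G, K, L, M, N, P, R} → {G, H, K, L, M, P, R}.
Read '1': {G, H, K, L, M, P, R} → {G, K, L, M, N, P, R, S}.
Read '0': {G, K, L, M, N, P, R, S} → {G, H, K, L, M, N, P, R}.
Read '2': {G, H, K, L, M, N, P, R} → {G, H, K, L, M, P, R, S}.

{G, H, K, L, M, P, R, S}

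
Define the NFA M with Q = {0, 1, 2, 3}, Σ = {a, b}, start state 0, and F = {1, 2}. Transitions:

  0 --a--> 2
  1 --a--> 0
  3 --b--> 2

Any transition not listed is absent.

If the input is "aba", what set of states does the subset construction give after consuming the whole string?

∅

Start in {0}.
Read 'a': 0→{2}; now {2}.
Read 'b': 2→∅; now ∅.
The set is empty and remains empty for the remaining 1 symbol.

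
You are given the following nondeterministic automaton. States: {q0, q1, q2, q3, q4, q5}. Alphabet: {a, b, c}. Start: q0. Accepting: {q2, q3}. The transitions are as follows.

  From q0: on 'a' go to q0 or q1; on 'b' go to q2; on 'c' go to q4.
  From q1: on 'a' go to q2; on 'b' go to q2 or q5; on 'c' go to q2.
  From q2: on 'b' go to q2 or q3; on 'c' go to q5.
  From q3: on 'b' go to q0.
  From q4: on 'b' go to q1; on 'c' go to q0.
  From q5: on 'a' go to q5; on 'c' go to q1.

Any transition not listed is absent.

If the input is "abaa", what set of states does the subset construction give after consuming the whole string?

Start in {q0}.
Read 'a': q0→{q0, q1}; now {q0, q1}.
Read 'b': q0→{q2}, q1→{q2, q5}; now {q2, q5}.
Read 'a': q2→∅, q5→{q5}; now {q5}.
Read 'a': q5→{q5}; now {q5}.

{q5}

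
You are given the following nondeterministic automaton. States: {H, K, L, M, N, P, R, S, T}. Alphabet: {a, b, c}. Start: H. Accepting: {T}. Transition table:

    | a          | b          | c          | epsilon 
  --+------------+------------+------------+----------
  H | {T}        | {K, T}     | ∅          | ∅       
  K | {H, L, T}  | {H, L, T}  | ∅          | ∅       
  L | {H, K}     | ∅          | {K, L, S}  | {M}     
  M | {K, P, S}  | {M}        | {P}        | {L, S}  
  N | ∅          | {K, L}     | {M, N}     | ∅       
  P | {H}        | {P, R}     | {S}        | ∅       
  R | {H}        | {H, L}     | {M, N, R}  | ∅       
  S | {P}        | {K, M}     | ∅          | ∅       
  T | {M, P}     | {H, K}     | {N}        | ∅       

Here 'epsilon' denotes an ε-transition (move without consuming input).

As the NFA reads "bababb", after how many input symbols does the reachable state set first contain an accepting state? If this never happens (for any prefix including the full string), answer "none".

1

Start in {H}.
Read 'b': {H} → {K, T}.
None of the earlier sets intersect F, but {K, T} does.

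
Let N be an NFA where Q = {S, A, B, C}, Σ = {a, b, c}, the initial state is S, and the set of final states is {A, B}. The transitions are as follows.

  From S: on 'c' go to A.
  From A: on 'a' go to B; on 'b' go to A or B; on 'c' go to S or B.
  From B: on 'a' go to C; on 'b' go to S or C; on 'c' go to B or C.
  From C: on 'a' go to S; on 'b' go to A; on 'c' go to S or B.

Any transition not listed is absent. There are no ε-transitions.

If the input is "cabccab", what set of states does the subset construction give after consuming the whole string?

{S, A, C}

Start in {S}.
Read 'c': S→{A}; now {A}.
Read 'a': A→{B}; now {B}.
Read 'b': B→{S, C}; now {S, C}.
Read 'c': S→{A}, C→{S, B}; now {S, A, B}.
Read 'c': S→{A}, A→{S, B}, B→{B, C}; now {S, A, B, C}.
Read 'a': S→∅, A→{B}, B→{C}, C→{S}; now {S, B, C}.
Read 'b': S→∅, B→{S, C}, C→{A}; now {S, A, C}.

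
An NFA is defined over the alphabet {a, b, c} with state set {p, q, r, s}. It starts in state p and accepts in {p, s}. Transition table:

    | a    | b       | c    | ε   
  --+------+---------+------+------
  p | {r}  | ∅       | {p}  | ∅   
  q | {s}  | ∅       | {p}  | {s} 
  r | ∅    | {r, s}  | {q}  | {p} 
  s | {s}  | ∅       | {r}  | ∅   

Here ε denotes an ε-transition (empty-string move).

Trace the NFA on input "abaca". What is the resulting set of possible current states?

{p, r, s}

Start in {p}.
Read 'a': {p} → {p, r}.
Read 'b': {p, r} → {p, r, s}.
Read 'a': {p, r, s} → {p, r, s}.
Read 'c': {p, r, s} → {p, q, r, s}.
Read 'a': {p, q, r, s} → {p, r, s}.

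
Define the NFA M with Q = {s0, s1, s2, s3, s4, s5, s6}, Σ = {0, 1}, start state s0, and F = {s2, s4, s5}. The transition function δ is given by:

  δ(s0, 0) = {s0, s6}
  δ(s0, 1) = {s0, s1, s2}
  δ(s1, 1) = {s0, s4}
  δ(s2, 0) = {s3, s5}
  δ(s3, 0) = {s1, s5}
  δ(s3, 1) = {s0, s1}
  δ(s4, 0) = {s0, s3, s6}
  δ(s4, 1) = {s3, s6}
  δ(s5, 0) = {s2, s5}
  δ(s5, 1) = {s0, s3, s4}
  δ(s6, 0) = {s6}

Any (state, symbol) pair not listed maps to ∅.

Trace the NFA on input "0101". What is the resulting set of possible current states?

Start in {s0}.
Read '0': s0→{s0, s6}; now {s0, s6}.
Read '1': s0→{s0, s1, s2}, s6→∅; now {s0, s1, s2}.
Read '0': s0→{s0, s6}, s1→∅, s2→{s3, s5}; now {s0, s3, s5, s6}.
Read '1': s0→{s0, s1, s2}, s3→{s0, s1}, s5→{s0, s3, s4}, s6→∅; now {s0, s1, s2, s3, s4}.

{s0, s1, s2, s3, s4}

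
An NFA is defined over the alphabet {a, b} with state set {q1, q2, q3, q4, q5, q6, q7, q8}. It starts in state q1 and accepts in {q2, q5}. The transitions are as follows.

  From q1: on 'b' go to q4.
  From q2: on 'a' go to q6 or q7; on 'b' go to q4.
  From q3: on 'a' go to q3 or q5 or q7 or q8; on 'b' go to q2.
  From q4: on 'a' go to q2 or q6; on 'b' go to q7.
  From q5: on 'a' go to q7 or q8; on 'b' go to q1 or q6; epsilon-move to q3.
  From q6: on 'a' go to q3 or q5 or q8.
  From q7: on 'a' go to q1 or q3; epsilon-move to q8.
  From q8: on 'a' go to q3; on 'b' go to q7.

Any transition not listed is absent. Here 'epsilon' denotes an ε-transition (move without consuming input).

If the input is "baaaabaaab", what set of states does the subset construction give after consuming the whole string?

{q1, q2, q4, q6, q7, q8}

Start in {q1}.
Read 'b': q1→{q4}; now {q4}.
Read 'a': q4→{q2, q6}; now {q2, q6}.
Read 'a': q2→{q6, q7}, q6→{q3, q5, q8}; now {q3, q5, q6, q7, q8}.
Read 'a': q3→{q3, q5, q7, q8}, q5→{q7, q8}, q6→{q3, q5, q8}, q7→{q1, q3}, q8→{q3}; now {q1, q3, q5, q7, q8}.
Read 'a': q1→∅, q3→{q3, q5, q7, q8}, q5→{q7, q8}, q7→{q1, q3}, q8→{q3}; now {q1, q3, q5, q7, q8}.
Read 'b': q1→{q4}, q3→{q2}, q5→{q1, q6}, q7→∅, q8→{q7}; union {q1, q2, q4, q6, q7}; ε-closure = {q1, q2, q4, q6, q7, q8}.
Read 'a': q1→∅, q2→{q6, q7}, q4→{q2, q6}, q6→{q3, q5, q8}, q7→{q1, q3}, q8→{q3}; now {q1, q2, q3, q5, q6, q7, q8}.
Read 'a': q1→∅, q2→{q6, q7}, q3→{q3, q5, q7, q8}, q5→{q7, q8}, q6→{q3, q5, q8}, q7→{q1, q3}, q8→{q3}; now {q1, q3, q5, q6, q7, q8}.
Read 'a': q1→∅, q3→{q3, q5, q7, q8}, q5→{q7, q8}, q6→{q3, q5, q8}, q7→{q1, q3}, q8→{q3}; now {q1, q3, q5, q7, q8}.
Read 'b': q1→{q4}, q3→{q2}, q5→{q1, q6}, q7→∅, q8→{q7}; union {q1, q2, q4, q6, q7}; ε-closure = {q1, q2, q4, q6, q7, q8}.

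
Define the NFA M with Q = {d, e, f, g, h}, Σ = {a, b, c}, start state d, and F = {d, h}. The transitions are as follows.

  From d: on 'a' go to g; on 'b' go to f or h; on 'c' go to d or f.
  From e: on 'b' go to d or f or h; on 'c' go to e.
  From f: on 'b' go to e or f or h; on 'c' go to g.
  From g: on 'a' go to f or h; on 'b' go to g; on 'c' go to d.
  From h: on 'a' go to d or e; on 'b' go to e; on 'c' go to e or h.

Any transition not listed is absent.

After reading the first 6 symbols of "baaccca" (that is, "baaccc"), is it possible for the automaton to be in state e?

No

Start in {d}.
Read 'b': d→{f, h}; now {f, h}.
Read 'a': f→∅, h→{d, e}; now {d, e}.
Read 'a': d→{g}, e→∅; now {g}.
Read 'c': g→{d}; now {d}.
Read 'c': d→{d, f}; now {d, f}.
Read 'c': d→{d, f}, f→{g}; now {d, f, g}.
State e is not in {d, f, g}.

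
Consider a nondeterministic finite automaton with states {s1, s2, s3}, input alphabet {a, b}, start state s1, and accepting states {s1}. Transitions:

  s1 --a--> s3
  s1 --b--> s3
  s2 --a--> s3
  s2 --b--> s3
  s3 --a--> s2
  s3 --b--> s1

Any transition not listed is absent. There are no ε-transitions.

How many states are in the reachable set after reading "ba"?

1

Start in {s1}.
Read 'b': s1→{s3}; now {s3}.
Read 'a': s3→{s2}; now {s2}.
That set has 1 state.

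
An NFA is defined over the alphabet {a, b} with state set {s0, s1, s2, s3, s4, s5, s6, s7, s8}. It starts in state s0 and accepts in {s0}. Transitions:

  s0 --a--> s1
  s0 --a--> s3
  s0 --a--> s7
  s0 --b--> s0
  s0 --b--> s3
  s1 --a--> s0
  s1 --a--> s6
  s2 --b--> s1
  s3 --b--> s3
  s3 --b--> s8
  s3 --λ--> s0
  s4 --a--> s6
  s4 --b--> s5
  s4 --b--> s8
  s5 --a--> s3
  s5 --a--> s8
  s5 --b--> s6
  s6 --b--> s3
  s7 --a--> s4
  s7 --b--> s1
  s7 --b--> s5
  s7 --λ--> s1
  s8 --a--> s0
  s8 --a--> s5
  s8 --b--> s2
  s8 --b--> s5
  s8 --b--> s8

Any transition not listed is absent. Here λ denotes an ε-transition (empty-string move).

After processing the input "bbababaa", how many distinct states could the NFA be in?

8

Start in {s0}.
Read 'b': s0→{s0, s3}; now {s0, s3}.
Read 'b': s0→{s0, s3}, s3→{s3, s8}; now {s0, s3, s8}.
Read 'a': s0→{s1, s3, s7}, s3→∅, s8→{s0, s5}; now {s0, s1, s3, s5, s7}.
Read 'b': s0→{s0, s3}, s1→∅, s3→{s3, s8}, s5→{s6}, s7→{s1, s5}; now {s0, s1, s3, s5, s6, s8}.
Read 'a': s0→{s1, s3, s7}, s1→{s0, s6}, s3→∅, s5→{s3, s8}, s6→∅, s8→{s0, s5}; now {s0, s1, s3, s5, s6, s7, s8}.
Read 'b': s0→{s0, s3}, s1→∅, s3→{s3, s8}, s5→{s6}, s6→{s3}, s7→{s1, s5}, s8→{s2, s5, s8}; now {s0, s1, s2, s3, s5, s6, s8}.
Read 'a': s0→{s1, s3, s7}, s1→{s0, s6}, s2→∅, s3→∅, s5→{s3, s8}, s6→∅, s8→{s0, s5}; now {s0, s1, s3, s5, s6, s7, s8}.
Read 'a': s0→{s1, s3, s7}, s1→{s0, s6}, s3→∅, s5→{s3, s8}, s6→∅, s7→{s4}, s8→{s0, s5}; now {s0, s1, s3, s4, s5, s6, s7, s8}.
That set has 8 states.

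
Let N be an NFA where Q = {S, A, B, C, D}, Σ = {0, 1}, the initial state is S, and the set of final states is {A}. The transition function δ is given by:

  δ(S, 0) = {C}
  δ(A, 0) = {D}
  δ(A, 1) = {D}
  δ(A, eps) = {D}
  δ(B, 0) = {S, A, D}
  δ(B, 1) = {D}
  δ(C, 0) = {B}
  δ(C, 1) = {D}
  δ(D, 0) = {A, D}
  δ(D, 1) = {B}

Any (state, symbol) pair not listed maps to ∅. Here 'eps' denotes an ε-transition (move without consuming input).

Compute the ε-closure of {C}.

Begin with {C}.
No ε-moves leave this set, so the closure equals the set itself.

{C}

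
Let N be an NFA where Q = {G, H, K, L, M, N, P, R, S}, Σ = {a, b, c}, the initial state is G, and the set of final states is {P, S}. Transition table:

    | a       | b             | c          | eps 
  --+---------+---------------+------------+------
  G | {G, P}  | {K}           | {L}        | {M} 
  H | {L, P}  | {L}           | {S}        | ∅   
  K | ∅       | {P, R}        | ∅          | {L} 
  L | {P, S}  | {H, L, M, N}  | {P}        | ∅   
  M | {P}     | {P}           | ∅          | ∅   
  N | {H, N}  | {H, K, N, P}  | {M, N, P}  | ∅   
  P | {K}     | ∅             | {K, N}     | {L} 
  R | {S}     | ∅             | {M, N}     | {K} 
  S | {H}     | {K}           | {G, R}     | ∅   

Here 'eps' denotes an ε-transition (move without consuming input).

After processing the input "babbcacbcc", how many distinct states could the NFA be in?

7

Start: ε-closure({G}) = {G, M}.
Read 'b': {G, M} → {K, L, P}.
Read 'a': {K, L, P} → {K, L, P, S}.
Read 'b': {K, L, P, S} → {H, K, L, M, N, P, R}.
Read 'b': {H, K, L, M, N, P, R} → {H, K, L, M, N, P, R}.
Read 'c': {H, K, L, M, N, P, R} → {K, L, M, N, P, S}.
Read 'a': {K, L, M, N, P, S} → {H, K, L, N, P, S}.
Read 'c': {H, K, L, N, P, S} → {G, K, L, M, N, P, R, S}.
Read 'b': {G, K, L, M, N, P, R, S} → {H, K, L, M, N, P, R}.
Read 'c': {H, K, L, M, N, P, R} → {K, L, M, N, P, S}.
Read 'c': {K, L, M, N, P, S} → {G, K, L, M, N, P, R}.
That set has 7 states.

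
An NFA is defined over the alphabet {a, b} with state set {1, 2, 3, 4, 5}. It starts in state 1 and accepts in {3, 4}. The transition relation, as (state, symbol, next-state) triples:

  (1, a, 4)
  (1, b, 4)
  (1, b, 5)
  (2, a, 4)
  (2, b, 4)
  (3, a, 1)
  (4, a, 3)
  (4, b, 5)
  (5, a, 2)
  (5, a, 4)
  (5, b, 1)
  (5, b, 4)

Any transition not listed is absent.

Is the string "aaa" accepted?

No

Start in {1}.
Read 'a': {1} → {4}.
Read 'a': {4} → {3}.
Read 'a': {3} → {1}.
The final set {1} contains no accepting state.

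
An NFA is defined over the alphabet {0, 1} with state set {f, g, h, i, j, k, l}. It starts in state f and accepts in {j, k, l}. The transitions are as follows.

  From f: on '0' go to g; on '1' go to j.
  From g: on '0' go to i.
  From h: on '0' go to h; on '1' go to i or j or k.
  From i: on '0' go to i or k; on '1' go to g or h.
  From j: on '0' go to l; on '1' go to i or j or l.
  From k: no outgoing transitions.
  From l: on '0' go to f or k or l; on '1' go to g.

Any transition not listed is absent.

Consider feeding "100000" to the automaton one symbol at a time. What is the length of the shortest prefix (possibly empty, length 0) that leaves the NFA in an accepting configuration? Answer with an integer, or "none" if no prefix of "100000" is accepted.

Start in {f}.
Read '1': f→{j}; now {j}.
None of the earlier sets intersect F, but {j} does.

1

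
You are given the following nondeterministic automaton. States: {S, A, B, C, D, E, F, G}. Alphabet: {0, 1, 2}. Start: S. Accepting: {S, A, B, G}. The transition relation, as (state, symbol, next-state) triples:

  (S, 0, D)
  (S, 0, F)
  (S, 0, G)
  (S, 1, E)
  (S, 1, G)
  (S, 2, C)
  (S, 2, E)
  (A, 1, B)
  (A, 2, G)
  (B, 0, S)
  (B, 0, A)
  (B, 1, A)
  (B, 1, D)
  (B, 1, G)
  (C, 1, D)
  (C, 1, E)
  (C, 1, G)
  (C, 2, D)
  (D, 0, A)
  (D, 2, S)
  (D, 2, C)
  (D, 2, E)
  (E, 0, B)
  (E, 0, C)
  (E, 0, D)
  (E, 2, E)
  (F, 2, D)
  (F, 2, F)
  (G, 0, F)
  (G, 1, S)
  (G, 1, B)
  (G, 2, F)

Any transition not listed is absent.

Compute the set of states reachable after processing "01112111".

{A, D, E, G}

Start in {S}.
Read '0': {S} → {D, F, G}.
Read '1': {D, F, G} → {S, B}.
Read '1': {S, B} → {A, D, E, G}.
Read '1': {A, D, E, G} → {S, B}.
Read '2': {S, B} → {C, E}.
Read '1': {C, E} → {D, E, G}.
Read '1': {D, E, G} → {S, B}.
Read '1': {S, B} → {A, D, E, G}.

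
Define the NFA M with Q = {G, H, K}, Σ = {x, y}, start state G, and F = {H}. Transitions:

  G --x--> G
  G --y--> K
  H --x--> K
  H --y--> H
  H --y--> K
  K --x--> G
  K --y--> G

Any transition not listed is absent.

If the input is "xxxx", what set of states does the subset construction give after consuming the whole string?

{G}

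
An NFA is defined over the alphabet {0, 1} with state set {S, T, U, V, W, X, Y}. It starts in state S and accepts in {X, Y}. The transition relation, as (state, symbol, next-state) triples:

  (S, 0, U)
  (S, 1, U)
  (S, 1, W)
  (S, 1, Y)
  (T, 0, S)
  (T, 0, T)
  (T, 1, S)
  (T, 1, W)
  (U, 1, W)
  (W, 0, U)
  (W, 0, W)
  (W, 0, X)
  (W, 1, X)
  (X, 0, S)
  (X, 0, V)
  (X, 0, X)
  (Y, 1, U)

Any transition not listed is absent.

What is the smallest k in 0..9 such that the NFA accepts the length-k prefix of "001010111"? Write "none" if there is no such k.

none

Start in {S}.
Read '0': S→{U}; now {U}.
Read '0': U→∅; now ∅.
The set is empty and remains empty for the remaining 7 symbols.
No reachable set along the way intersects F.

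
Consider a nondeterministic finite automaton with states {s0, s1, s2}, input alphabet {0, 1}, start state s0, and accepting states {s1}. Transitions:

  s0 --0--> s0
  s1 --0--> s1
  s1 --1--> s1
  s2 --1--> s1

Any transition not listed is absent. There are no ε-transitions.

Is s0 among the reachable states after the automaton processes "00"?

Start in {s0}.
Read '0': s0→{s0}; now {s0}.
Read '0': s0→{s0}; now {s0}.
State s0 is in {s0}.

Yes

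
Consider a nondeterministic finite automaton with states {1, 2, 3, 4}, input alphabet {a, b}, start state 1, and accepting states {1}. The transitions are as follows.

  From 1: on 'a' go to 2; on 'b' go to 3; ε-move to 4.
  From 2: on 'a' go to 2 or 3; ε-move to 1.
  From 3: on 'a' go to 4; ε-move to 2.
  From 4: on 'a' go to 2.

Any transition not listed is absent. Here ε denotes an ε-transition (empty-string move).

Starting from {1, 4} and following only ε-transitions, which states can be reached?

{1, 4}

Begin with {1, 4}.
No ε-moves leave this set, so the closure equals the set itself.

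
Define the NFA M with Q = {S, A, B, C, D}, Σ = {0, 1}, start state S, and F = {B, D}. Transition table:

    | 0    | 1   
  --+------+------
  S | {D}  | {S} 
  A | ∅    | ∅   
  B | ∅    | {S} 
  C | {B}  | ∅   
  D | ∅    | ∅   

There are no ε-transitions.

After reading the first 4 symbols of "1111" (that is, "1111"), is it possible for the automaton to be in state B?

Start in {S}.
Read '1': S→{S}; now {S}.
Read '1': S→{S}; now {S}.
Read '1': S→{S}; now {S}.
Read '1': S→{S}; now {S}.
State B is not in {S}.

No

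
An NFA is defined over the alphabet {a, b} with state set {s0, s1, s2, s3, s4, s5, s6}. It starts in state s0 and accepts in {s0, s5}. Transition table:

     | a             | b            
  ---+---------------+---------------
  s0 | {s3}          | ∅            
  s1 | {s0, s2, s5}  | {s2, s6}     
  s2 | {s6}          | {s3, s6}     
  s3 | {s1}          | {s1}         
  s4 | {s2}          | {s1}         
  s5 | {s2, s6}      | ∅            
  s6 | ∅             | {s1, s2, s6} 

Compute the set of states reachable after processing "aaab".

Start in {s0}.
Read 'a': {s0} → {s3}.
Read 'a': {s3} → {s1}.
Read 'a': {s1} → {s0, s2, s5}.
Read 'b': {s0, s2, s5} → {s3, s6}.

{s3, s6}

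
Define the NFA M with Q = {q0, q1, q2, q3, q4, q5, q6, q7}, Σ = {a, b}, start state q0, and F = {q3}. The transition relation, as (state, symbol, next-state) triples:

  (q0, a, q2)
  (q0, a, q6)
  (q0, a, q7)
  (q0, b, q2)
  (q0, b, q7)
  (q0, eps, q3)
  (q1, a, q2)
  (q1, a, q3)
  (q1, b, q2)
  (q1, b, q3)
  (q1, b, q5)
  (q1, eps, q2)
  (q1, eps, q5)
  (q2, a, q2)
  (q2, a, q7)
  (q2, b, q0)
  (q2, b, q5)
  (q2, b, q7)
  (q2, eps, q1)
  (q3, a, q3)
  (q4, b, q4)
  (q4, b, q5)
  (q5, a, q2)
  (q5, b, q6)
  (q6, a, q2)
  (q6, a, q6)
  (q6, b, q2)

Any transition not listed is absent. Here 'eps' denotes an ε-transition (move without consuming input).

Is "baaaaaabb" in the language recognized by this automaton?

Yes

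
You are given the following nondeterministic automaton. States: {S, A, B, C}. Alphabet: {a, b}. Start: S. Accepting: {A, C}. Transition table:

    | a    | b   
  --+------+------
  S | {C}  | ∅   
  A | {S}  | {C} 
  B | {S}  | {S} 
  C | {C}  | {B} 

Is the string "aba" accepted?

No

Start in {S}.
Read 'a': {S} → {C}.
Read 'b': {C} → {B}.
Read 'a': {B} → {S}.
The final set {S} contains no accepting state.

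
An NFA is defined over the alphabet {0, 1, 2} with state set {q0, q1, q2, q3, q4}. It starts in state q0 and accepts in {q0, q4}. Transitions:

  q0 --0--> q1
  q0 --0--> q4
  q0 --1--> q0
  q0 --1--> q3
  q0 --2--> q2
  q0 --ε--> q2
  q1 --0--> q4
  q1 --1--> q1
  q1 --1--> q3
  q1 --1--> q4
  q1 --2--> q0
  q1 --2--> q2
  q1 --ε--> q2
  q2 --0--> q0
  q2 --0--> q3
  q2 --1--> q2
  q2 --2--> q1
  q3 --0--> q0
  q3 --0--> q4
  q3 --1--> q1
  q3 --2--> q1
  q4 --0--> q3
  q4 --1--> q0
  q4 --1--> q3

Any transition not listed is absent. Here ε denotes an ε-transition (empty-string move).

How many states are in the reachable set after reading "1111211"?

5

Start: ε-closure({q0}) = {q0, q2}.
Read '1': q0→{q0, q3}, q2→{q2}; now {q0, q2, q3}.
Read '1': q0→{q0, q3}, q2→{q2}, q3→{q1}; now {q0, q1, q2, q3}.
Read '1': q0→{q0, q3}, q1→{q1, q3, q4}, q2→{q2}, q3→{q1}; now {q0, q1, q2, q3, q4}.
Read '1': q0→{q0, q3}, q1→{q1, q3, q4}, q2→{q2}, q3→{q1}, q4→{q0, q3}; now {q0, q1, q2, q3, q4}.
Read '2': q0→{q2}, q1→{q0, q2}, q2→{q1}, q3→{q1}, q4→∅; now {q0, q1, q2}.
Read '1': q0→{q0, q3}, q1→{q1, q3, q4}, q2→{q2}; now {q0, q1, q2, q3, q4}.
Read '1': q0→{q0, q3}, q1→{q1, q3, q4}, q2→{q2}, q3→{q1}, q4→{q0, q3}; now {q0, q1, q2, q3, q4}.
That set has 5 states.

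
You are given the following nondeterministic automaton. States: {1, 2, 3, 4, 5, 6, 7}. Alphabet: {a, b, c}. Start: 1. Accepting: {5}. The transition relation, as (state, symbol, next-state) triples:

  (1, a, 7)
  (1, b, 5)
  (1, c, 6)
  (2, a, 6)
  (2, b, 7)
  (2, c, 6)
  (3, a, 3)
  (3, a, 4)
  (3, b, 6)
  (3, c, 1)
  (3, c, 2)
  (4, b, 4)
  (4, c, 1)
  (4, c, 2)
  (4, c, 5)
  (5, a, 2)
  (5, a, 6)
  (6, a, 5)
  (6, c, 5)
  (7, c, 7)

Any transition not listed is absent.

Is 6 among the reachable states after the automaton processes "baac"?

No

Start in {1}.
Read 'b': 1→{5}; now {5}.
Read 'a': 5→{2, 6}; now {2, 6}.
Read 'a': 2→{6}, 6→{5}; now {5, 6}.
Read 'c': 5→∅, 6→{5}; now {5}.
State 6 is not in {5}.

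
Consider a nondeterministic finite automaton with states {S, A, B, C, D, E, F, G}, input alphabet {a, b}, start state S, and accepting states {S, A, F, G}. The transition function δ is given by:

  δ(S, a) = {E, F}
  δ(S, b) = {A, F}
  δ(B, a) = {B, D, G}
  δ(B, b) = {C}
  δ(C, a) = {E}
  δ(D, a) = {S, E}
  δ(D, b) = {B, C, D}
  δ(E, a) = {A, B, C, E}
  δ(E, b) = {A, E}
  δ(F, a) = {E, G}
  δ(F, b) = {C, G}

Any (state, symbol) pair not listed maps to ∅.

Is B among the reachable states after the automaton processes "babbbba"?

Yes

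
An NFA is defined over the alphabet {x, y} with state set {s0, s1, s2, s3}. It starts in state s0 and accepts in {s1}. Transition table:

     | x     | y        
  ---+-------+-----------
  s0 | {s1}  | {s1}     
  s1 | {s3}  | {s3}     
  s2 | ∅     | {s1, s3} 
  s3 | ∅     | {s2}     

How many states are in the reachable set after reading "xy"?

1

Start in {s0}.
Read 'x': {s0} → {s1}.
Read 'y': {s1} → {s3}.
That set has 1 state.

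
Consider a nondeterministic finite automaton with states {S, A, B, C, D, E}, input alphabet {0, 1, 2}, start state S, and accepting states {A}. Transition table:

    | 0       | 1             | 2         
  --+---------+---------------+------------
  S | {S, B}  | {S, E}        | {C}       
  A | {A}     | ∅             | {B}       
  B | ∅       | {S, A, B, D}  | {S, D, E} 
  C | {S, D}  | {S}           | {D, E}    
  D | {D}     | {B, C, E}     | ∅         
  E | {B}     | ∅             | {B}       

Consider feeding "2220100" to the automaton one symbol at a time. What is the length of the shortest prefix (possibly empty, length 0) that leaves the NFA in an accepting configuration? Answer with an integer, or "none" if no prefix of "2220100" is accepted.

Start in {S}.
Read '2': S→{C}; now {C}.
Read '2': C→{D, E}; now {D, E}.
Read '2': D→∅, E→{B}; now {B}.
Read '0': B→∅; now ∅.
The set is empty and remains empty for the remaining 3 symbols.
No reachable set along the way intersects F.

none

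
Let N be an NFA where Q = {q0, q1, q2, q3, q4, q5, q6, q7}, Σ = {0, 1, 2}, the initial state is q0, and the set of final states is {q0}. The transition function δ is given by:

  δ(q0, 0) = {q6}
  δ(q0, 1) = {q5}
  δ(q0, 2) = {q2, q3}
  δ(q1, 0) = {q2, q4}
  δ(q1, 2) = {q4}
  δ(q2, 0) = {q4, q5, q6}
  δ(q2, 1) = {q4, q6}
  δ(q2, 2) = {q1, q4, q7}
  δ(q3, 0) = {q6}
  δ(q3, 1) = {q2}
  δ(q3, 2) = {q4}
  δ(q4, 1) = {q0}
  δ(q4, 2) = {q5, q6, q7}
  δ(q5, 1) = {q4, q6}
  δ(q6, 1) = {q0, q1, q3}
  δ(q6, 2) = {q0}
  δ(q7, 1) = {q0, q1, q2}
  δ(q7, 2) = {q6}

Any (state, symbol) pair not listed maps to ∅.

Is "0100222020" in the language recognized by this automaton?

No

Start in {q0}.
Read '0': q0→{q6}; now {q6}.
Read '1': q6→{q0, q1, q3}; now {q0, q1, q3}.
Read '0': q0→{q6}, q1→{q2, q4}, q3→{q6}; now {q2, q4, q6}.
Read '0': q2→{q4, q5, q6}, q4→∅, q6→∅; now {q4, q5, q6}.
Read '2': q4→{q5, q6, q7}, q5→∅, q6→{q0}; now {q0, q5, q6, q7}.
Read '2': q0→{q2, q3}, q5→∅, q6→{q0}, q7→{q6}; now {q0, q2, q3, q6}.
Read '2': q0→{q2, q3}, q2→{q1, q4, q7}, q3→{q4}, q6→{q0}; now {q0, q1, q2, q3, q4, q7}.
Read '0': q0→{q6}, q1→{q2, q4}, q2→{q4, q5, q6}, q3→{q6}, q4→∅, q7→∅; now {q2, q4, q5, q6}.
Read '2': q2→{q1, q4, q7}, q4→{q5, q6, q7}, q5→∅, q6→{q0}; now {q0, q1, q4, q5, q6, q7}.
Read '0': q0→{q6}, q1→{q2, q4}, q4→∅, q5→∅, q6→∅, q7→∅; now {q2, q4, q6}.
The final set {q2, q4, q6} contains no accepting state.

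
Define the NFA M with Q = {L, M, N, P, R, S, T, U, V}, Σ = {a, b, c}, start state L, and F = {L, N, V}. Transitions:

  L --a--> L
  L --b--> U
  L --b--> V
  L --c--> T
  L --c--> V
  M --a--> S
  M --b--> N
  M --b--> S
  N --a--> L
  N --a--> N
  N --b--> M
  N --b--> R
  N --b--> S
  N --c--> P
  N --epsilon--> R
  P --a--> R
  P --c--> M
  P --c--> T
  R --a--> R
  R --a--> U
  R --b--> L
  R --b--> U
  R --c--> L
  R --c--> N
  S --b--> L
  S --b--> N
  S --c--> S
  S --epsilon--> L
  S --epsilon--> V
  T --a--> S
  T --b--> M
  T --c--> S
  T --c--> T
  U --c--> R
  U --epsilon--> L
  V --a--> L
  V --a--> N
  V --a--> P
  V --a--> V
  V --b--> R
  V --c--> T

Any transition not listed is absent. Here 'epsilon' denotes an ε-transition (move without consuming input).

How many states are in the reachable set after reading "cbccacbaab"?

Start in {L}.
Read 'c': L→{T, V}; now {T, V}.
Read 'b': T→{M}, V→{R}; now {M, R}.
Read 'c': M→∅, R→{L, N}; union {L, N}; ε-closure = {L, N, R}.
Read 'c': L→{T, V}, N→{P}, R→{L, N}; union {L, N, P, T, V}; ε-closure = {L, N, P, R, T, V}.
Read 'a': L→{L}, N→{L, N}, P→{R}, R→{R, U}, T→{S}, V→{L, N, P, V}; now {L, N, P, R, S, U, V}.
Read 'c': L→{T, V}, N→{P}, P→{M, T}, R→{L, N}, S→{S}, U→{R}, V→{T}; now {L, M, N, P, R, S, T, V}.
Read 'b': L→{U, V}, M→{N, S}, N→{M, R, S}, P→∅, R→{L, U}, S→{L, N}, T→{M}, V→{R}; now {L, M, N, R, S, U, V}.
Read 'a': L→{L}, M→{S}, N→{L, N}, R→{R, U}, S→∅, U→∅, V→{L, N, P, V}; now {L, N, P, R, S, U, V}.
Read 'a': L→{L}, N→{L, N}, P→{R}, R→{R, U}, S→∅, U→∅, V→{L, N, P, V}; now {L, N, P, R, U, V}.
Read 'b': L→{U, V}, N→{M, R, S}, P→∅, R→{L, U}, U→∅, V→{R}; now {L, M, R, S, U, V}.
That set has 6 states.

6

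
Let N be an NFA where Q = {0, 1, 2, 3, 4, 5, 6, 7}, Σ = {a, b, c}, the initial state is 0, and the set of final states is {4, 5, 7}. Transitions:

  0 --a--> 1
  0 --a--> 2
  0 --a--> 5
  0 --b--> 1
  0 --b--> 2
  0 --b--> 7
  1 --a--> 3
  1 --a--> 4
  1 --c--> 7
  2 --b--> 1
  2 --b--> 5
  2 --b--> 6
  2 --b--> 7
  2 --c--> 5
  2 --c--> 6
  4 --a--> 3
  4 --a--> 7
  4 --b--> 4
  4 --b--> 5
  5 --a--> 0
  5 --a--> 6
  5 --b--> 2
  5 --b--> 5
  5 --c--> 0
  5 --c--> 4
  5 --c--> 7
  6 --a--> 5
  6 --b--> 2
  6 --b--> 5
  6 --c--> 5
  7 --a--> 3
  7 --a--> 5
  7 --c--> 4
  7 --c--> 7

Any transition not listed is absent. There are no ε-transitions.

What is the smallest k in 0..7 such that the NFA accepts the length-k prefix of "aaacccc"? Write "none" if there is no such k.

Start in {0}.
Read 'a': 0→{1, 2, 5}; now {1, 2, 5}.
None of the earlier sets intersect F, but {1, 2, 5} does.

1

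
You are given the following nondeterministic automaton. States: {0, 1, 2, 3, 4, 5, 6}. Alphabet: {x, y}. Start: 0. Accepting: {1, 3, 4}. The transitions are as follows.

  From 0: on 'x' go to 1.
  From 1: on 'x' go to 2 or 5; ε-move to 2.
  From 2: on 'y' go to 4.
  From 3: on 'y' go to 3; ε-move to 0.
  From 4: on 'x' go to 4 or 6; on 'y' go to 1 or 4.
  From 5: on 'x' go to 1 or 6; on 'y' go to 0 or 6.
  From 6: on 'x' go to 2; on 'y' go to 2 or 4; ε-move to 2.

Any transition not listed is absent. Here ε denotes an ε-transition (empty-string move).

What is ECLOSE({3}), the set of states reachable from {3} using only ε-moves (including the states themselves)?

Begin with {3}.
ε-move 3 → 0; add 0.

{0, 3}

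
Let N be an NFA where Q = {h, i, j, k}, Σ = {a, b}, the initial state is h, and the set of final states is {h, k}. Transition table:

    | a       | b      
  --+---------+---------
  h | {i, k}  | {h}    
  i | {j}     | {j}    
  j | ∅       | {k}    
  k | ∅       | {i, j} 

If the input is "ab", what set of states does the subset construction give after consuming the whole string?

Start in {h}.
Read 'a': {h} → {i, k}.
Read 'b': {i, k} → {i, j}.

{i, j}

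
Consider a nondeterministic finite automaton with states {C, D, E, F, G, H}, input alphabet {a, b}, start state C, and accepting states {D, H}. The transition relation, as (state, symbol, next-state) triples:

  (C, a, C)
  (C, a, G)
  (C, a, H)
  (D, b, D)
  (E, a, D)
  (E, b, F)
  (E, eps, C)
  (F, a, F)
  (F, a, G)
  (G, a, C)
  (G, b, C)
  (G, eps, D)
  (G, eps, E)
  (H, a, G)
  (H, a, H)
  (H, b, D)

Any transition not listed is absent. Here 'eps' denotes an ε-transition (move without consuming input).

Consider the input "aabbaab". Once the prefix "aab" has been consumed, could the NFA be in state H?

Start in {C}.
Read 'a': {C} → {C, D, E, G, H}.
Read 'a': {C, D, E, G, H} → {C, D, E, G, H}.
Read 'b': {C, D, E, G, H} → {C, D, F}.
State H is not in {C, D, F}.

No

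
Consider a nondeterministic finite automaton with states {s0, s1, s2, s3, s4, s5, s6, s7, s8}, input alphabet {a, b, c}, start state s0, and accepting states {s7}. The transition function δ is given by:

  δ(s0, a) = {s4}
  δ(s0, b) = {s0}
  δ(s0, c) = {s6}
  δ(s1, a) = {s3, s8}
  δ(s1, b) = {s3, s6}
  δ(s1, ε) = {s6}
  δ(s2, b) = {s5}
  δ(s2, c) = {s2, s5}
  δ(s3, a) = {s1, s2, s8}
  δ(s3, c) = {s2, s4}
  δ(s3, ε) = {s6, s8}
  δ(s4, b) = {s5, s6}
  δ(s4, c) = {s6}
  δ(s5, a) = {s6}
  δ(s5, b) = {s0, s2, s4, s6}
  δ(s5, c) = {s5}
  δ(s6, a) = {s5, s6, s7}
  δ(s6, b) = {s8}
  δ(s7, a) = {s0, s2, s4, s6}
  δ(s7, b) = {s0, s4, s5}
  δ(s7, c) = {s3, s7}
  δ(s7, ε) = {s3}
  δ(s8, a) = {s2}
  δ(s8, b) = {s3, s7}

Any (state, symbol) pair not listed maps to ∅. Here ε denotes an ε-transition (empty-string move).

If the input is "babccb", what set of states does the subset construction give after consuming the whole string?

{s0, s2, s4, s6}

Start in {s0}.
Read 'b': s0→{s0}; now {s0}.
Read 'a': s0→{s4}; now {s4}.
Read 'b': s4→{s5, s6}; now {s5, s6}.
Read 'c': s5→{s5}, s6→∅; now {s5}.
Read 'c': s5→{s5}; now {s5}.
Read 'b': s5→{s0, s2, s4, s6}; now {s0, s2, s4, s6}.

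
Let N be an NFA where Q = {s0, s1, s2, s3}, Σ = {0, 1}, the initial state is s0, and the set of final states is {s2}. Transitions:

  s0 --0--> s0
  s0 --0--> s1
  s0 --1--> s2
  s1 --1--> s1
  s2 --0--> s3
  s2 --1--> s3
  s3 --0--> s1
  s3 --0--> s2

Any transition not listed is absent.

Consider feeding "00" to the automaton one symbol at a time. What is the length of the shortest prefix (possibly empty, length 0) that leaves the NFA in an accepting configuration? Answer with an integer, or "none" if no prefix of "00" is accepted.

none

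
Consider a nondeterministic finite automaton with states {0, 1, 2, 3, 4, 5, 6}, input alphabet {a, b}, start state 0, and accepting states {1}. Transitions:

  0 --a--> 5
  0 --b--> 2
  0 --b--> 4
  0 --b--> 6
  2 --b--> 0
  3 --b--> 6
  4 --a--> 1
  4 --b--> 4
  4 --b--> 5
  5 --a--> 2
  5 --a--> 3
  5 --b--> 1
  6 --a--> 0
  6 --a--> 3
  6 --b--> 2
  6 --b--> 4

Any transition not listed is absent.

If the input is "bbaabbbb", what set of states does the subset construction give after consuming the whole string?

{0, 1, 2, 4, 5, 6}

Start in {0}.
Read 'b': {0} → {2, 4, 6}.
Read 'b': {2, 4, 6} → {0, 2, 4, 5}.
Read 'a': {0, 2, 4, 5} → {1, 2, 3, 5}.
Read 'a': {1, 2, 3, 5} → {2, 3}.
Read 'b': {2, 3} → {0, 6}.
Read 'b': {0, 6} → {2, 4, 6}.
Read 'b': {2, 4, 6} → {0, 2, 4, 5}.
Read 'b': {0, 2, 4, 5} → {0, 1, 2, 4, 5, 6}.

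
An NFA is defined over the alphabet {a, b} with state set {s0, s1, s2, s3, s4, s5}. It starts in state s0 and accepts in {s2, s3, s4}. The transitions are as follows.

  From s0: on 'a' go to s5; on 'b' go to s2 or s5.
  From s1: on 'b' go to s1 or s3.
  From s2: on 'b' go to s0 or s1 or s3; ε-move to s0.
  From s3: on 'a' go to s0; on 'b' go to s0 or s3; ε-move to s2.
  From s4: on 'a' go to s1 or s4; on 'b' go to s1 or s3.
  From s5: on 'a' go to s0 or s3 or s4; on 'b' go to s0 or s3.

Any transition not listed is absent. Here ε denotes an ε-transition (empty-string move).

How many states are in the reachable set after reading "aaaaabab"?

Start in {s0}.
Read 'a': s0→{s5}; now {s5}.
Read 'a': s5→{s0, s3, s4}; union {s0, s3, s4}; ε-closure = {s0, s2, s3, s4}.
Read 'a': s0→{s5}, s2→∅, s3→{s0}, s4→{s1, s4}; now {s0, s1, s4, s5}.
Read 'a': s0→{s5}, s1→∅, s4→{s1, s4}, s5→{s0, s3, s4}; union {s0, s1, s3, s4, s5}; ε-closure = {s0, s1, s2, s3, s4, s5}.
Read 'a': s0→{s5}, s1→∅, s2→∅, s3→{s0}, s4→{s1, s4}, s5→{s0, s3, s4}; union {s0, s1, s3, s4, s5}; ε-closure = {s0, s1, s2, s3, s4, s5}.
Read 'b': s0→{s2, s5}, s1→{s1, s3}, s2→{s0, s1, s3}, s3→{s0, s3}, s4→{s1, s3}, s5→{s0, s3}; now {s0, s1, s2, s3, s5}.
Read 'a': s0→{s5}, s1→∅, s2→∅, s3→{s0}, s5→{s0, s3, s4}; union {s0, s3, s4, s5}; ε-closure = {s0, s2, s3, s4, s5}.
Read 'b': s0→{s2, s5}, s2→{s0, s1, s3}, s3→{s0, s3}, s4→{s1, s3}, s5→{s0, s3}; now {s0, s1, s2, s3, s5}.
That set has 5 states.

5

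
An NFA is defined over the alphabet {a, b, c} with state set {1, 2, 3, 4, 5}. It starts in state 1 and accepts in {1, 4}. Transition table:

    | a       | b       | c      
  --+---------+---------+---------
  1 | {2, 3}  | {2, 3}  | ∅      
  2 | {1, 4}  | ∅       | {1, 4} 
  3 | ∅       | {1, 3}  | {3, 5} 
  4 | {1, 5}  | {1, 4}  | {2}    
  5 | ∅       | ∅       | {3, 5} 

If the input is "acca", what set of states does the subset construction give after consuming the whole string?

{1, 4}

Start in {1}.
Read 'a': 1→{2, 3}; now {2, 3}.
Read 'c': 2→{1, 4}, 3→{3, 5}; now {1, 3, 4, 5}.
Read 'c': 1→∅, 3→{3, 5}, 4→{2}, 5→{3, 5}; now {2, 3, 5}.
Read 'a': 2→{1, 4}, 3→∅, 5→∅; now {1, 4}.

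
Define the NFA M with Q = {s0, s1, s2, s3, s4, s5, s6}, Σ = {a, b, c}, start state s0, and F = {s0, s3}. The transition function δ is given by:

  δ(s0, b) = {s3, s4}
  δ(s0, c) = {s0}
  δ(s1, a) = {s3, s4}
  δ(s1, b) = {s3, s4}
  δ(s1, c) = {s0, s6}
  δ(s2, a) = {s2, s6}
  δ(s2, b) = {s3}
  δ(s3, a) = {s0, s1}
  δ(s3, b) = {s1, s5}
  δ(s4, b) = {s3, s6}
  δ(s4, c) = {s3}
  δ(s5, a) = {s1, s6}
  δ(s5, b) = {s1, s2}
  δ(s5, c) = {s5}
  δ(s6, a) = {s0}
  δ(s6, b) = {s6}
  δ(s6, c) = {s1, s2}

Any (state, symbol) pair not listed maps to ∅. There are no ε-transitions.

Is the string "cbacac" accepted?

Start in {s0}.
Read 'c': {s0} → {s0}.
Read 'b': {s0} → {s3, s4}.
Read 'a': {s3, s4} → {s0, s1}.
Read 'c': {s0, s1} → {s0, s6}.
Read 'a': {s0, s6} → {s0}.
Read 'c': {s0} → {s0}.
The final set {s0} contains the accepting state s0.

Yes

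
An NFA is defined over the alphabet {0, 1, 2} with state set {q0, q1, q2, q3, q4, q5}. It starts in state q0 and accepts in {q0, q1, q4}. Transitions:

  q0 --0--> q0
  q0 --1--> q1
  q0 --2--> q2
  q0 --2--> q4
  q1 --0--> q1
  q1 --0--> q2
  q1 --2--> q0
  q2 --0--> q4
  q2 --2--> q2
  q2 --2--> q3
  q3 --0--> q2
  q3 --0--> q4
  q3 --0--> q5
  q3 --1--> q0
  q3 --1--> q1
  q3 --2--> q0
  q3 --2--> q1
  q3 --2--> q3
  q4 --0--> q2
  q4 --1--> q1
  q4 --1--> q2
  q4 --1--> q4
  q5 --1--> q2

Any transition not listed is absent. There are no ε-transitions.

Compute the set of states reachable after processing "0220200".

{q2, q4}

Start in {q0}.
Read '0': {q0} → {q0}.
Read '2': {q0} → {q2, q4}.
Read '2': {q2, q4} → {q2, q3}.
Read '0': {q2, q3} → {q2, q4, q5}.
Read '2': {q2, q4, q5} → {q2, q3}.
Read '0': {q2, q3} → {q2, q4, q5}.
Read '0': {q2, q4, q5} → {q2, q4}.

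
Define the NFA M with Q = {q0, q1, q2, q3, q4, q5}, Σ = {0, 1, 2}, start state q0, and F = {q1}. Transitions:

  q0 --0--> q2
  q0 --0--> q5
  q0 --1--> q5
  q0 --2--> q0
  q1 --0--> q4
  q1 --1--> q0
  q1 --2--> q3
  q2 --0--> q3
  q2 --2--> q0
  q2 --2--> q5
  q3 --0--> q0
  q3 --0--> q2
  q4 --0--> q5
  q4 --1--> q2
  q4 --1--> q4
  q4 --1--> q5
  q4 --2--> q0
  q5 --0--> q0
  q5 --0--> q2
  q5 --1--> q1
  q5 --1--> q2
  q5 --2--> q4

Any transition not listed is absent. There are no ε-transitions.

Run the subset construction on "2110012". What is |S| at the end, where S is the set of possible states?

4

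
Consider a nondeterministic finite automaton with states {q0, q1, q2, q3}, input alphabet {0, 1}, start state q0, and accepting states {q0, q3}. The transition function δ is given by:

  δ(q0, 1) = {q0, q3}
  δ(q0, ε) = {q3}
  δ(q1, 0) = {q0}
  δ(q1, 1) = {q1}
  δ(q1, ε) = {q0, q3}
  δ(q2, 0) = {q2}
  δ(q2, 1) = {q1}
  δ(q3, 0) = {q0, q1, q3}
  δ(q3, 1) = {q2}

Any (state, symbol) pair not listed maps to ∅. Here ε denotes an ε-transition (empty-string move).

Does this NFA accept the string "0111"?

Yes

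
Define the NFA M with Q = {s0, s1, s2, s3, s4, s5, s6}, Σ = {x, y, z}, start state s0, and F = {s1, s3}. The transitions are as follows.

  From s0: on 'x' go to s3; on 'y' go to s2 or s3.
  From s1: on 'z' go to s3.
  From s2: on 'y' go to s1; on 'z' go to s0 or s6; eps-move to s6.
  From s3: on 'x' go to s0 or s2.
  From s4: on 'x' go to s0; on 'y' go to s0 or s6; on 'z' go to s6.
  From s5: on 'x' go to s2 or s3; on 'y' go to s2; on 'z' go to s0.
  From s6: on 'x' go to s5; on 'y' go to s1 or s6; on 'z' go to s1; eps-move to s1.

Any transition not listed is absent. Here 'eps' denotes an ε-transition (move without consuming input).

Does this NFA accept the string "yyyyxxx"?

Yes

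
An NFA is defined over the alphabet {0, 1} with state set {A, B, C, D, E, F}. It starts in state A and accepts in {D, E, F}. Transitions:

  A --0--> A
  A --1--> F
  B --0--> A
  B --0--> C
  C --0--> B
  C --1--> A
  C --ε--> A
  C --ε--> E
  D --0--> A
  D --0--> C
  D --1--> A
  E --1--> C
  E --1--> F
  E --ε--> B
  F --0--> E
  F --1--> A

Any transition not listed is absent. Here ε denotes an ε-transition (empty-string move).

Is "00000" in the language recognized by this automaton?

Start in {A}.
Read '0': {A} → {A}.
Read '0': {A} → {A}.
Read '0': {A} → {A}.
Read '0': {A} → {A}.
Read '0': {A} → {A}.
The final set {A} contains no accepting state.

No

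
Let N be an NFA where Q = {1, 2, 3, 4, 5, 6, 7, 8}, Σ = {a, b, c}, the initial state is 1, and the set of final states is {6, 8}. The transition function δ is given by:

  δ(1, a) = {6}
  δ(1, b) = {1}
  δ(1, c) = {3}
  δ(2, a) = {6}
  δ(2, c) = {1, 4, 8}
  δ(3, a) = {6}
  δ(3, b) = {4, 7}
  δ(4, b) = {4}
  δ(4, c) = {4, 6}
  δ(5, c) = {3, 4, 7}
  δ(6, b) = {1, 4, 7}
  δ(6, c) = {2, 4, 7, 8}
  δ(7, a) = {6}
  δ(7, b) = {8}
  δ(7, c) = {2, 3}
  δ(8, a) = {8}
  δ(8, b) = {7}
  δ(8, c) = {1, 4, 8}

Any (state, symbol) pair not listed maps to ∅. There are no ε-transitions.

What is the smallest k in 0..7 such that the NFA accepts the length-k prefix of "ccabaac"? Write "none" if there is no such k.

none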